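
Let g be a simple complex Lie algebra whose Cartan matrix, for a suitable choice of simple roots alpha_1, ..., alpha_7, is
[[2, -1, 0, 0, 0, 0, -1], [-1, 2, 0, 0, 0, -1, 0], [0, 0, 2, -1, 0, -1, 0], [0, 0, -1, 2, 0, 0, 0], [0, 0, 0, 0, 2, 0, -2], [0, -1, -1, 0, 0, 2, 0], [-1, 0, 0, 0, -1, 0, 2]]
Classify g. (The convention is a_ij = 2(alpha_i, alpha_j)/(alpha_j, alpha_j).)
The matrix has rank 7 with 2's on the diagonal. Reading the off-diagonal entries as Dynkin edges (a single edge where a_ij = a_ji = -1; a double or triple edge where a_ij * a_ji = 2 or 3), the diagram is a chain of 7 nodes with a double edge at one end; the terminal node there is the unique long simple root (C_7). One simple-root ordering that puts it in standard form is (alpha_4, alpha_3, alpha_6, alpha_2, alpha_1, alpha_7, alpha_5). So the algebra is type C_7, i.e. sp(14).

C_7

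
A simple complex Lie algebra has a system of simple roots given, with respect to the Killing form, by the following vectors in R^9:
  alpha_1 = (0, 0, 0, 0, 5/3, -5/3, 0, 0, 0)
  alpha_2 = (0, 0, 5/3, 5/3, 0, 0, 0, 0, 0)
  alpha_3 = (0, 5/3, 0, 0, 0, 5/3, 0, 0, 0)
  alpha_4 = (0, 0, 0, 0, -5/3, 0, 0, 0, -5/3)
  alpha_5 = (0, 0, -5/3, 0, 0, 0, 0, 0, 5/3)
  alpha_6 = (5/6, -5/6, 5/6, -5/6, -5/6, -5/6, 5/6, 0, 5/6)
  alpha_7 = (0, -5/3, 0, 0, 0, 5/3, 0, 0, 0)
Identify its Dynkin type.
Compute the Cartan integers a_ij = 2(alpha_i, alpha_j)/(alpha_j, alpha_j); the resulting 7x7 Cartan matrix is
[[2, 0, -1, -1, 0, 0, -1], [0, 2, 0, 0, -1, 0, 0], [-1, 0, 2, 0, 0, -1, 0], [-1, 0, 0, 2, -1, 0, 0], [0, -1, 0, -1, 2, 0, 0], [0, 0, -1, 0, 0, 2, 0], [-1, 0, 0, 0, 0, 0, 2]].
All simple roots have the same length, so the diagram is simply laced. The associated Dynkin diagram is a chain of 6 nodes with one extra node attached to the third node from one end (E_7), so the type is E_7.

E7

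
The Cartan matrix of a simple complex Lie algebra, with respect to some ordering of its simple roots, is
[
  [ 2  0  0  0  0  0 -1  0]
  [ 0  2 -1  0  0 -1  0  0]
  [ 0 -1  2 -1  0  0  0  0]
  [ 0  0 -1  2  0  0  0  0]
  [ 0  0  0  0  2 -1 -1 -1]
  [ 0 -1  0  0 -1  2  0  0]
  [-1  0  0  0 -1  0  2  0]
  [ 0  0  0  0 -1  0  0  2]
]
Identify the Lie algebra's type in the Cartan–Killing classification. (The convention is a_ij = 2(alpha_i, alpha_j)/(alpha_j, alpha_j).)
E_8

The matrix has rank 8 with 2's on the diagonal. Reading the off-diagonal entries as Dynkin edges (a single edge where a_ij = a_ji = -1; a double or triple edge where a_ij * a_ji = 2 or 3), the diagram is a chain of 7 nodes with one extra node attached to the third node from one end (E_8). One simple-root ordering that puts it in standard form is (alpha_1, alpha_8, alpha_7, alpha_5, alpha_6, alpha_2, alpha_3, alpha_4). So the algebra is type E_8.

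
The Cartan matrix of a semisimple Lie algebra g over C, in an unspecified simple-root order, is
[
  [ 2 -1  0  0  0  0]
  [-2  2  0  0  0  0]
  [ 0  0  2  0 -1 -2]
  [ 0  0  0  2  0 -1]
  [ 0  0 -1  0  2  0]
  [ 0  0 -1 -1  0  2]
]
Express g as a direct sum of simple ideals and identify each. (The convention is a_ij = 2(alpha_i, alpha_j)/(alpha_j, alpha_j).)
B_2 (so(5)) ⊕ F_4

The diagram associated to this matrix has two connected components: the simple roots {alpha_1, alpha_2} form a chain of 2 nodes with a double edge at one end; the terminal node there is the unique short simple root (B_2), and {alpha_3, alpha_4, alpha_5, alpha_6} form a chain of 4 nodes with a double edge between the middle two (F_4). A semisimple Lie algebra decomposes uniquely as the direct sum of simple ideals, one per connected component of its Dynkin diagram, so g ≅ B_2 ⊕ F_4 (dimension 10 + 52 = 62).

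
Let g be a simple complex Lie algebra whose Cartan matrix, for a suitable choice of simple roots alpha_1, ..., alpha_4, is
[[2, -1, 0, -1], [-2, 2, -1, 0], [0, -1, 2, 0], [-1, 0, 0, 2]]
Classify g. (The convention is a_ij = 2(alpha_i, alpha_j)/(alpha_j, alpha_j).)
The matrix has rank 4 with 2's on the diagonal. Reading the off-diagonal entries as Dynkin edges (a single edge where a_ij = a_ji = -1; a double or triple edge where a_ij * a_ji = 2 or 3), the diagram is a chain of 4 nodes with a double edge between the middle two (F_4). One simple-root ordering that puts it in standard form is (alpha_3, alpha_2, alpha_1, alpha_4). So the algebra is type F_4.

F_4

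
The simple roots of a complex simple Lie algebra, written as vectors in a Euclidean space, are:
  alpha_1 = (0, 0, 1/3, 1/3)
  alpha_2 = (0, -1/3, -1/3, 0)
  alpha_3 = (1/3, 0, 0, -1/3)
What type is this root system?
type A_3

Compute the Cartan integers a_ij = 2(alpha_i, alpha_j)/(alpha_j, alpha_j); the resulting 3x3 Cartan matrix is
[[2, -1, -1], [-1, 2, 0], [-1, 0, 2]].
All simple roots have the same length, so the diagram is simply laced. The associated Dynkin diagram is a chain of 3 nodes with single edges (A_3), so the type is A_3 (the algebra sl(4)).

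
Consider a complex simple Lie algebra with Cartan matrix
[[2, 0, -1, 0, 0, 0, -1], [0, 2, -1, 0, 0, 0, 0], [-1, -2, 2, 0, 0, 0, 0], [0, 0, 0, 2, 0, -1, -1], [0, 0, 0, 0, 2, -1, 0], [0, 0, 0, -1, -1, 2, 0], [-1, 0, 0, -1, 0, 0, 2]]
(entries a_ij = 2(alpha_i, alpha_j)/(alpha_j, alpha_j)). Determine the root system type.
B7

The matrix has rank 7 with 2's on the diagonal. Reading the off-diagonal entries as Dynkin edges (a single edge where a_ij = a_ji = -1; a double or triple edge where a_ij * a_ji = 2 or 3), the diagram is a chain of 7 nodes with a double edge at one end; the terminal node there is the unique short simple root (B_7). One simple-root ordering that puts it in standard form is (alpha_5, alpha_6, alpha_4, alpha_7, alpha_1, alpha_3, alpha_2). So the algebra is type B_7, i.e. so(15).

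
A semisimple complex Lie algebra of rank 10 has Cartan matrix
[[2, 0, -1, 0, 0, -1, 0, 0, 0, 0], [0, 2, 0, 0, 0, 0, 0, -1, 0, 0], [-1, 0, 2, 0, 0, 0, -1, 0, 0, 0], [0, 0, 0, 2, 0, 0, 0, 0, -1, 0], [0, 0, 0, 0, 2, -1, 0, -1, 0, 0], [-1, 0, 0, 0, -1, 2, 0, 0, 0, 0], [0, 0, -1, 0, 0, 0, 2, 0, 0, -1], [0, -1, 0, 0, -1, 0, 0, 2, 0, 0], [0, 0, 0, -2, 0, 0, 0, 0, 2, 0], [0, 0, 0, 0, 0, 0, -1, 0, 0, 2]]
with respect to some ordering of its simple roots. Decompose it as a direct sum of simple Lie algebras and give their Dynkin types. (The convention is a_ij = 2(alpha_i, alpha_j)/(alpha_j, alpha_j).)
The diagram associated to this matrix has two connected components: the simple roots {alpha_1, alpha_2, alpha_3, alpha_5, alpha_6, alpha_7, alpha_8, alpha_10} form a chain of 8 nodes with single edges (A_8), and {alpha_4, alpha_9} form a chain of 2 nodes with a double edge at one end; the terminal node there is the unique short simple root (B_2). A semisimple Lie algebra decomposes uniquely as the direct sum of simple ideals, one per connected component of its Dynkin diagram, so g ≅ A_8 ⊕ B_2 (dimension 80 + 10 = 90).

A8 + B2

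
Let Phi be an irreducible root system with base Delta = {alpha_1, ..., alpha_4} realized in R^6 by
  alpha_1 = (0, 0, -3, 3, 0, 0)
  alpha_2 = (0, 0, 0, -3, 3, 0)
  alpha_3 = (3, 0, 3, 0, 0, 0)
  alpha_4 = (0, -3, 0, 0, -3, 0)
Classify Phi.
Compute the Cartan integers a_ij = 2(alpha_i, alpha_j)/(alpha_j, alpha_j); the resulting 4x4 Cartan matrix is
[[2, -1, -1, 0], [-1, 2, 0, -1], [-1, 0, 2, 0], [0, -1, 0, 2]].
All simple roots have the same length, so the diagram is simply laced. The associated Dynkin diagram is a chain of 4 nodes with single edges (A_4), so the type is A_4 (the algebra sl(5)).

A_4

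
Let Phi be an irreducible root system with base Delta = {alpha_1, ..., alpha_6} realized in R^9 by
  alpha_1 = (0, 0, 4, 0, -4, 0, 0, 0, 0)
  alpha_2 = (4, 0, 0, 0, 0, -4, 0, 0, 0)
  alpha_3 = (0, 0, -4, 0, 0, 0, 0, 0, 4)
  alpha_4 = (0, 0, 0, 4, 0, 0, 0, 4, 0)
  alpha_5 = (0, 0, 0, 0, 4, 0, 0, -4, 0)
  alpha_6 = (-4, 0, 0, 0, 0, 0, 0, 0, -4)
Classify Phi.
Compute the Cartan integers a_ij = 2(alpha_i, alpha_j)/(alpha_j, alpha_j); the resulting 6x6 Cartan matrix is
[[2, 0, -1, 0, -1, 0], [0, 2, 0, 0, 0, -1], [-1, 0, 2, 0, 0, -1], [0, 0, 0, 2, -1, 0], [-1, 0, 0, -1, 2, 0], [0, -1, -1, 0, 0, 2]].
All simple roots have the same length, so the diagram is simply laced. The associated Dynkin diagram is a chain of 6 nodes with single edges (A_6), so the type is A_6 (the algebra sl(7)).

A_6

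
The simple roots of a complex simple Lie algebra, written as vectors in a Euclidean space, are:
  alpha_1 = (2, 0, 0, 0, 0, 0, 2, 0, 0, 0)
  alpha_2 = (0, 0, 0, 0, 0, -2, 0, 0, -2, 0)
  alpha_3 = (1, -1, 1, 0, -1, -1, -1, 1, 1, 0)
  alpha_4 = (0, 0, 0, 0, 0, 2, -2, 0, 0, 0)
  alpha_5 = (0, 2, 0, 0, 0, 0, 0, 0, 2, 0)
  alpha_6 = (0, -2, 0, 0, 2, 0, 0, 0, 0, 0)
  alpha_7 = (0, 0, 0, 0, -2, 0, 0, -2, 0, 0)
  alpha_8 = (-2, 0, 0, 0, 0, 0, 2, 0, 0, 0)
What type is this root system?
type E_8

Compute the Cartan integers a_ij = 2(alpha_i, alpha_j)/(alpha_j, alpha_j); the resulting 8x8 Cartan matrix is
[[2, 0, 0, -1, 0, 0, 0, 0], [0, 2, 0, -1, -1, 0, 0, 0], [0, 0, 2, 0, 0, 0, 0, -1], [-1, -1, 0, 2, 0, 0, 0, -1], [0, -1, 0, 0, 2, -1, 0, 0], [0, 0, 0, 0, -1, 2, -1, 0], [0, 0, 0, 0, 0, -1, 2, 0], [0, 0, -1, -1, 0, 0, 0, 2]].
All simple roots have the same length, so the diagram is simply laced. The associated Dynkin diagram is a chain of 7 nodes with one extra node attached to the third node from one end (E_8), so the type is E_8.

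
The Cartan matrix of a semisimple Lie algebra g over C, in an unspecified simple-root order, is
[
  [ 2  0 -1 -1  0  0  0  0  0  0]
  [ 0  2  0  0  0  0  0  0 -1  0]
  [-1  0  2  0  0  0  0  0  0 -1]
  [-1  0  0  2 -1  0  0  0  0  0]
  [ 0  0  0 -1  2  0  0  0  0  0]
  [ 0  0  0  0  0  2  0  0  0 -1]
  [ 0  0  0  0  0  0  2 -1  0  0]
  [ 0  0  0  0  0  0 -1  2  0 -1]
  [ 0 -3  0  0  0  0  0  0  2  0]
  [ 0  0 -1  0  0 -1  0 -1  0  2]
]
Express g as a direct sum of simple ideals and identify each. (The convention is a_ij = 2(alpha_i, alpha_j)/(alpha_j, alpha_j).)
E_8 ⊕ G_2

The diagram associated to this matrix has two connected components: the simple roots {alpha_1, alpha_3, alpha_4, alpha_5, alpha_6, alpha_7, alpha_8, alpha_10} form a chain of 7 nodes with one extra node attached to the third node from one end (E_8), and {alpha_2, alpha_9} form two nodes joined by a triple edge (G_2). A semisimple Lie algebra decomposes uniquely as the direct sum of simple ideals, one per connected component of its Dynkin diagram, so g ≅ E_8 ⊕ G_2 (dimension 248 + 14 = 262).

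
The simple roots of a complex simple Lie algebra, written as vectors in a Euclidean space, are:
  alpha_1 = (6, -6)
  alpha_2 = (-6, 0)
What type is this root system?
B2

Compute the Cartan integers a_ij = 2(alpha_i, alpha_j)/(alpha_j, alpha_j); the resulting 2x2 Cartan matrix is
[[2, -2], [-1, 2]].
The roots have two lengths (squared-length ratio 2:1); the short ones are alpha_{2}. The associated Dynkin diagram is a chain of 2 nodes with a double edge at one end; the terminal node there is the unique short simple root (B_2), so the type is B_2 (the algebra so(5)).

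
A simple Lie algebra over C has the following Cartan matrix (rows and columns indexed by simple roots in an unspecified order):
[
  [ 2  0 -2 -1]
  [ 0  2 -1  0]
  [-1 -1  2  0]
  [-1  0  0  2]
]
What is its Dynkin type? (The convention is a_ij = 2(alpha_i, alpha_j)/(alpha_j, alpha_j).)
The matrix has rank 4 with 2's on the diagonal. Reading the off-diagonal entries as Dynkin edges (a single edge where a_ij = a_ji = -1; a double or triple edge where a_ij * a_ji = 2 or 3), the diagram is a chain of 4 nodes with a double edge between the middle two (F_4). One simple-root ordering that puts it in standard form is (alpha_4, alpha_1, alpha_3, alpha_2). So the algebra is type F_4.

type F_4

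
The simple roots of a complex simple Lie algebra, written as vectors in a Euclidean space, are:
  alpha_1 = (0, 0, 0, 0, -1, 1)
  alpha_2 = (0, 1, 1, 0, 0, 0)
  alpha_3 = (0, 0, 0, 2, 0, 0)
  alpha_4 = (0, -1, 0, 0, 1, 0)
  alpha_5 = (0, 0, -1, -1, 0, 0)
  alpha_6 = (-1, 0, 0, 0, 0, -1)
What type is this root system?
Compute the Cartan integers a_ij = 2(alpha_i, alpha_j)/(alpha_j, alpha_j); the resulting 6x6 Cartan matrix is
[[2, 0, 0, -1, 0, -1], [0, 2, 0, -1, -1, 0], [0, 0, 2, 0, -2, 0], [-1, -1, 0, 2, 0, 0], [0, -1, -1, 0, 2, 0], [-1, 0, 0, 0, 0, 2]].
The roots have two lengths (squared-length ratio 2:1); the short ones are alpha_{1,2,4,5,6}. The associated Dynkin diagram is a chain of 6 nodes with a double edge at one end; the terminal node there is the unique long simple root (C_6), so the type is C_6 (the algebra sp(12)).

C_6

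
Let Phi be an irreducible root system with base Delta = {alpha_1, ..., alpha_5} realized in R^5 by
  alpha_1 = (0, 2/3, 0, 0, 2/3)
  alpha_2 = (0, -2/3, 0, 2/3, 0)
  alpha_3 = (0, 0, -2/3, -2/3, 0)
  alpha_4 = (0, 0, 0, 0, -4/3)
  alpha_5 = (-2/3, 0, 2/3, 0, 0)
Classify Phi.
Compute the Cartan integers a_ij = 2(alpha_i, alpha_j)/(alpha_j, alpha_j); the resulting 5x5 Cartan matrix is
[[2, -1, 0, -1, 0], [-1, 2, -1, 0, 0], [0, -1, 2, 0, -1], [-2, 0, 0, 2, 0], [0, 0, -1, 0, 2]].
The roots have two lengths (squared-length ratio 2:1); the short ones are alpha_{1,2,3,5}. The associated Dynkin diagram is a chain of 5 nodes with a double edge at one end; the terminal node there is the unique long simple root (C_5), so the type is C_5 (the algebra sp(10)).

C_5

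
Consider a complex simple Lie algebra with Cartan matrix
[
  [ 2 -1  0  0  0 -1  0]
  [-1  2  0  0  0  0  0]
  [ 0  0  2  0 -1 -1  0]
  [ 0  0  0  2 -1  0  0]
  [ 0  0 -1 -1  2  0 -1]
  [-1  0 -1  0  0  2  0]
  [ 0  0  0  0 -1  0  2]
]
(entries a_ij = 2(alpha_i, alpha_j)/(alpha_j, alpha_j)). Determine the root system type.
D7

The matrix has rank 7 with 2's on the diagonal. Reading the off-diagonal entries as Dynkin edges (a single edge where a_ij = a_ji = -1; a double or triple edge where a_ij * a_ji = 2 or 3), the diagram is a chain of 5 nodes with a fork of two nodes at one end (D_7). One simple-root ordering that puts it in standard form is (alpha_2, alpha_1, alpha_6, alpha_3, alpha_5, alpha_7, alpha_4). So the algebra is type D_7, i.e. so(14).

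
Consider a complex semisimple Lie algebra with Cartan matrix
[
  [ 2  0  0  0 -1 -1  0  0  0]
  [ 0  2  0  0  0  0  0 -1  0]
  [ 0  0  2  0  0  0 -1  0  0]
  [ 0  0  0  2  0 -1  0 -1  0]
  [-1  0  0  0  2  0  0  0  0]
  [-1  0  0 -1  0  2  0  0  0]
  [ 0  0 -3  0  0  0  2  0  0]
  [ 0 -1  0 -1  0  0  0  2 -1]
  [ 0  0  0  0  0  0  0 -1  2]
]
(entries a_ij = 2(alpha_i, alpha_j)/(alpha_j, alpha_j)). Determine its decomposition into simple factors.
type D_7 ⊕ type G_2

The diagram associated to this matrix has two connected components: the simple roots {alpha_1, alpha_2, alpha_4, alpha_5, alpha_6, alpha_8, alpha_9} form a chain of 5 nodes with a fork of two nodes at one end (D_7), and {alpha_3, alpha_7} form two nodes joined by a triple edge (G_2). A semisimple Lie algebra decomposes uniquely as the direct sum of simple ideals, one per connected component of its Dynkin diagram, so g ≅ D_7 ⊕ G_2 (dimension 91 + 14 = 105).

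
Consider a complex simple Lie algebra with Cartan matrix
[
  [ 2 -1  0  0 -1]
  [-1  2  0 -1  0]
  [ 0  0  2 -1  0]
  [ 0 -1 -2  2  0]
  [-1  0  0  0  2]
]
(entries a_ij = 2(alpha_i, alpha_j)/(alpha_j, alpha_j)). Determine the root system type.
B_5 (so(11))

The matrix has rank 5 with 2's on the diagonal. Reading the off-diagonal entries as Dynkin edges (a single edge where a_ij = a_ji = -1; a double or triple edge where a_ij * a_ji = 2 or 3), the diagram is a chain of 5 nodes with a double edge at one end; the terminal node there is the unique short simple root (B_5). One simple-root ordering that puts it in standard form is (alpha_5, alpha_1, alpha_2, alpha_4, alpha_3). So the algebra is type B_5, i.e. so(11).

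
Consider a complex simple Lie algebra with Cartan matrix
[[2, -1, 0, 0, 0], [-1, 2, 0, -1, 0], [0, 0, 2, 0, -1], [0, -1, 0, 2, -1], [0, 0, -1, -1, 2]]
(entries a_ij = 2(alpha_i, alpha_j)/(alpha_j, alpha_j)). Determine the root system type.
type A_5

The matrix has rank 5 with 2's on the diagonal. Reading the off-diagonal entries as Dynkin edges (a single edge where a_ij = a_ji = -1; a double or triple edge where a_ij * a_ji = 2 or 3), the diagram is a chain of 5 nodes with single edges (A_5). One simple-root ordering that puts it in standard form is (alpha_1, alpha_2, alpha_4, alpha_5, alpha_3). So the algebra is type A_5, i.e. sl(6).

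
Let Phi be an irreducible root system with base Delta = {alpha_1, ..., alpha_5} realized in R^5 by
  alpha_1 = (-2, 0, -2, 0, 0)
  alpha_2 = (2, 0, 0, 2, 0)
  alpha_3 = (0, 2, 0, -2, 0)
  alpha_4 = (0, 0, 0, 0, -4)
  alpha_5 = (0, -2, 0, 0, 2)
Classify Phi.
Compute the Cartan integers a_ij = 2(alpha_i, alpha_j)/(alpha_j, alpha_j); the resulting 5x5 Cartan matrix is
[[2, -1, 0, 0, 0], [-1, 2, -1, 0, 0], [0, -1, 2, 0, -1], [0, 0, 0, 2, -2], [0, 0, -1, -1, 2]].
The roots have two lengths (squared-length ratio 2:1); the short ones are alpha_{1,2,3,5}. The associated Dynkin diagram is a chain of 5 nodes with a double edge at one end; the terminal node there is the unique long simple root (C_5), so the type is C_5 (the algebra sp(10)).

C5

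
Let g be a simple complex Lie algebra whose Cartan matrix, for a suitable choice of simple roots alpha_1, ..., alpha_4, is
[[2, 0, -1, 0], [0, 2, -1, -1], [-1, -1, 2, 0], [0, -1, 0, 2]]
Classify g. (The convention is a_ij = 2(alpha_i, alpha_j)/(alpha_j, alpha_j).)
type A_4

The matrix has rank 4 with 2's on the diagonal. Reading the off-diagonal entries as Dynkin edges (a single edge where a_ij = a_ji = -1; a double or triple edge where a_ij * a_ji = 2 or 3), the diagram is a chain of 4 nodes with single edges (A_4). One simple-root ordering that puts it in standard form is (alpha_1, alpha_3, alpha_2, alpha_4). So the algebra is type A_4, i.e. sl(5).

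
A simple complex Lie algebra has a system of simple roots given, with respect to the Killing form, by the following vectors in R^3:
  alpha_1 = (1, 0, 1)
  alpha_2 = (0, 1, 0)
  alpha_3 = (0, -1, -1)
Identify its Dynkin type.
Compute the Cartan integers a_ij = 2(alpha_i, alpha_j)/(alpha_j, alpha_j); the resulting 3x3 Cartan matrix is
[[2, 0, -1], [0, 2, -1], [-1, -2, 2]].
The roots have two lengths (squared-length ratio 2:1); the short ones are alpha_{2}. The associated Dynkin diagram is a chain of 3 nodes with a double edge at one end; the terminal node there is the unique short simple root (B_3), so the type is B_3 (the algebra so(7)).

B3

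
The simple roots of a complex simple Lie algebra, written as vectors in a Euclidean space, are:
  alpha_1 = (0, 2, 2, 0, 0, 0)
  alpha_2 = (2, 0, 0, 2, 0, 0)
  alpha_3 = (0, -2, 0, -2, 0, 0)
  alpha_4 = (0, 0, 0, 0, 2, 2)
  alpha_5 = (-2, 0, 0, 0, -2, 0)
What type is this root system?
Compute the Cartan integers a_ij = 2(alpha_i, alpha_j)/(alpha_j, alpha_j); the resulting 5x5 Cartan matrix is
[[2, 0, -1, 0, 0], [0, 2, -1, 0, -1], [-1, -1, 2, 0, 0], [0, 0, 0, 2, -1], [0, -1, 0, -1, 2]].
All simple roots have the same length, so the diagram is simply laced. The associated Dynkin diagram is a chain of 5 nodes with single edges (A_5), so the type is A_5 (the algebra sl(6)).

type A_5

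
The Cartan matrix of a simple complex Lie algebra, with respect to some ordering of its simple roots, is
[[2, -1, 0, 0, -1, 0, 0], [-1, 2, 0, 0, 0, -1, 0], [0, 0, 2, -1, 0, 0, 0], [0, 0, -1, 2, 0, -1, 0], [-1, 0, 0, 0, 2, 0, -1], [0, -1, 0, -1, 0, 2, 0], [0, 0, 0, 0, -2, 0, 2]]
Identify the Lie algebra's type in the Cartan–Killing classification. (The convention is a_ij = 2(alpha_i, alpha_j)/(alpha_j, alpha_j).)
The matrix has rank 7 with 2's on the diagonal. Reading the off-diagonal entries as Dynkin edges (a single edge where a_ij = a_ji = -1; a double or triple edge where a_ij * a_ji = 2 or 3), the diagram is a chain of 7 nodes with a double edge at one end; the terminal node there is the unique long simple root (C_7). One simple-root ordering that puts it in standard form is (alpha_3, alpha_4, alpha_6, alpha_2, alpha_1, alpha_5, alpha_7). So the algebra is type C_7, i.e. sp(14).

type C_7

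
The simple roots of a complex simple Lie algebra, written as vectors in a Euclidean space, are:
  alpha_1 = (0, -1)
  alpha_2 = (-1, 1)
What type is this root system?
Compute the Cartan integers a_ij = 2(alpha_i, alpha_j)/(alpha_j, alpha_j); the resulting 2x2 Cartan matrix is
[[2, -1], [-2, 2]].
The roots have two lengths (squared-length ratio 2:1); the short ones are alpha_{1}. The associated Dynkin diagram is a chain of 2 nodes with a double edge at one end; the terminal node there is the unique short simple root (B_2), so the type is B_2 (the algebra so(5)).

type B_2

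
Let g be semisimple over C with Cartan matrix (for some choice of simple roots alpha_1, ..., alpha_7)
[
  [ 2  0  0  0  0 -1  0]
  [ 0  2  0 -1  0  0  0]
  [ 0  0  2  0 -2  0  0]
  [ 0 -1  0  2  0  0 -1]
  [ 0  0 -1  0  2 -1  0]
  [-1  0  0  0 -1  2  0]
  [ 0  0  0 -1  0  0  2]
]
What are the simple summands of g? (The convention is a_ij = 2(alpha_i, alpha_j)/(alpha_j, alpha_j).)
A3 + C4

The diagram associated to this matrix has two connected components: the simple roots {alpha_2, alpha_4, alpha_7} form a chain of 3 nodes with single edges (A_3), and {alpha_1, alpha_3, alpha_5, alpha_6} form a chain of 4 nodes with a double edge at one end; the terminal node there is the unique long simple root (C_4). A semisimple Lie algebra decomposes uniquely as the direct sum of simple ideals, one per connected component of its Dynkin diagram, so g ≅ A_3 ⊕ C_4 (dimension 15 + 36 = 51).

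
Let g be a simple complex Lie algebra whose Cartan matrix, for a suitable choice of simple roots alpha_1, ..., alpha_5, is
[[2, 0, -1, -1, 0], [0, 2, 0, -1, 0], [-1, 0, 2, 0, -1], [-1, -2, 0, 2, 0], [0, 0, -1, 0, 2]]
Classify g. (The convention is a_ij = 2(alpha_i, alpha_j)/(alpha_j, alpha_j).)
The matrix has rank 5 with 2's on the diagonal. Reading the off-diagonal entries as Dynkin edges (a single edge where a_ij = a_ji = -1; a double or triple edge where a_ij * a_ji = 2 or 3), the diagram is a chain of 5 nodes with a double edge at one end; the terminal node there is the unique short simple root (B_5). One simple-root ordering that puts it in standard form is (alpha_5, alpha_3, alpha_1, alpha_4, alpha_2). So the algebra is type B_5, i.e. so(11).

type B_5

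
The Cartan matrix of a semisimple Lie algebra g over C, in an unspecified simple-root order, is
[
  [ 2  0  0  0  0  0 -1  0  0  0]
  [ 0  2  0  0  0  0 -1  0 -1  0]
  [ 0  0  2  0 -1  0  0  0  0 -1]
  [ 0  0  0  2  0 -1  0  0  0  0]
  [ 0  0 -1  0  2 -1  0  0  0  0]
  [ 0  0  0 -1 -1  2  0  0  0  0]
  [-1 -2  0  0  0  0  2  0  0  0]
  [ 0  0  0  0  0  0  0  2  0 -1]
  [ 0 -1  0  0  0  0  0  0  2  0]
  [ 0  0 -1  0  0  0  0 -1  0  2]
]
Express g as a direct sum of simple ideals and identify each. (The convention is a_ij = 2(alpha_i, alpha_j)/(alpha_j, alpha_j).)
The diagram associated to this matrix has two connected components: the simple roots {alpha_3, alpha_4, alpha_5, alpha_6, alpha_8, alpha_10} form a chain of 6 nodes with single edges (A_6), and {alpha_1, alpha_2, alpha_7, alpha_9} form a chain of 4 nodes with a double edge between the middle two (F_4). A semisimple Lie algebra decomposes uniquely as the direct sum of simple ideals, one per connected component of its Dynkin diagram, so g ≅ A_6 ⊕ F_4 (dimension 48 + 52 = 100).

A_6 ⊕ F_4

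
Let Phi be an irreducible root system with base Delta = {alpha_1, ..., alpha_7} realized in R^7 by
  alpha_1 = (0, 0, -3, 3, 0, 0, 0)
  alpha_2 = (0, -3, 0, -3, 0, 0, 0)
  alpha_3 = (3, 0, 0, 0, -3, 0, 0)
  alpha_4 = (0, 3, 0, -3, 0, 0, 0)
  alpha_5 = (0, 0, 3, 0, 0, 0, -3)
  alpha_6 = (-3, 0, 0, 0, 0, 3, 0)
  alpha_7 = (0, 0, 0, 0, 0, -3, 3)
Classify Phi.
Compute the Cartan integers a_ij = 2(alpha_i, alpha_j)/(alpha_j, alpha_j); the resulting 7x7 Cartan matrix is
[[2, -1, 0, -1, -1, 0, 0], [-1, 2, 0, 0, 0, 0, 0], [0, 0, 2, 0, 0, -1, 0], [-1, 0, 0, 2, 0, 0, 0], [-1, 0, 0, 0, 2, 0, -1], [0, 0, -1, 0, 0, 2, -1], [0, 0, 0, 0, -1, -1, 2]].
All simple roots have the same length, so the diagram is simply laced. The associated Dynkin diagram is a chain of 5 nodes with a fork of two nodes at one end (D_7), so the type is D_7 (the algebra so(14)).

type D_7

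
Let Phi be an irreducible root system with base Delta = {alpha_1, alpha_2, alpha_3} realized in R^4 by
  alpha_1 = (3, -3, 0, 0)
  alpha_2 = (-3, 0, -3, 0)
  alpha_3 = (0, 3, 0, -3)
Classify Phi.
Compute the Cartan integers a_ij = 2(alpha_i, alpha_j)/(alpha_j, alpha_j); the resulting 3x3 Cartan matrix is
[[2, -1, -1], [-1, 2, 0], [-1, 0, 2]].
All simple roots have the same length, so the diagram is simply laced. The associated Dynkin diagram is a chain of 3 nodes with single edges (A_3), so the type is A_3 (the algebra sl(4)).

A_3 (sl(4))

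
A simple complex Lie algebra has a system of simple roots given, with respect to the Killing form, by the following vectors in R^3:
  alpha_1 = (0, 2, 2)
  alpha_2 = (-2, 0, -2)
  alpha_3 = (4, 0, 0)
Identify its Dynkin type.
C_3 (sp(6))

Compute the Cartan integers a_ij = 2(alpha_i, alpha_j)/(alpha_j, alpha_j); the resulting 3x3 Cartan matrix is
[[2, -1, 0], [-1, 2, -1], [0, -2, 2]].
The roots have two lengths (squared-length ratio 2:1); the short ones are alpha_{1,2}. The associated Dynkin diagram is a chain of 3 nodes with a double edge at one end; the terminal node there is the unique long simple root (C_3), so the type is C_3 (the algebra sp(6)).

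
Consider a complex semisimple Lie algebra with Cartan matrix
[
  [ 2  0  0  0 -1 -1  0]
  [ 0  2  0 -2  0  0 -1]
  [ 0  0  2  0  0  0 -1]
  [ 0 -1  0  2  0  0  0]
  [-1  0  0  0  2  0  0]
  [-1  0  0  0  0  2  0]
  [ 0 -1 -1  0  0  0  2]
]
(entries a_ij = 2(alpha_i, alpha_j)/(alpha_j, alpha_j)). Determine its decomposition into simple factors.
type A_3 ⊕ type B_4

The diagram associated to this matrix has two connected components: the simple roots {alpha_1, alpha_5, alpha_6} form a chain of 3 nodes with single edges (A_3), and {alpha_2, alpha_3, alpha_4, alpha_7} form a chain of 4 nodes with a double edge at one end; the terminal node there is the unique short simple root (B_4). A semisimple Lie algebra decomposes uniquely as the direct sum of simple ideals, one per connected component of its Dynkin diagram, so g ≅ A_3 ⊕ B_4 (dimension 15 + 36 = 51).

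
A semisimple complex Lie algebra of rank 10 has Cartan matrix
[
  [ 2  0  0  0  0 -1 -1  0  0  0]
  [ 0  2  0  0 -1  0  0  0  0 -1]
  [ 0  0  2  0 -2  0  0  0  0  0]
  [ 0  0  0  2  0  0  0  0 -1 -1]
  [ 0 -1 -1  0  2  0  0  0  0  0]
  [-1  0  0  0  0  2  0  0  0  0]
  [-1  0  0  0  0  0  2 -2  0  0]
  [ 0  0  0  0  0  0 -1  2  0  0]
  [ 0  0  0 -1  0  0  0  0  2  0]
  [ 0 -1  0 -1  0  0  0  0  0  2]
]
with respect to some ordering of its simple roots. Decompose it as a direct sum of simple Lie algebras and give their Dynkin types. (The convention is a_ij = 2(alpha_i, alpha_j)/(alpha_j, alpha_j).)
type B_4 + type C_6

The diagram associated to this matrix has two connected components: the simple roots {alpha_1, alpha_6, alpha_7, alpha_8} form a chain of 4 nodes with a double edge at one end; the terminal node there is the unique short simple root (B_4), and {alpha_2, alpha_3, alpha_4, alpha_5, alpha_9, alpha_10} form a chain of 6 nodes with a double edge at one end; the terminal node there is the unique long simple root (C_6). A semisimple Lie algebra decomposes uniquely as the direct sum of simple ideals, one per connected component of its Dynkin diagram, so g ≅ B_4 ⊕ C_6 (dimension 36 + 78 = 114).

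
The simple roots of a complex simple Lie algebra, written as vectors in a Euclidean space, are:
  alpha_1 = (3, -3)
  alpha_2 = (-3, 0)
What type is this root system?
type B_2

Compute the Cartan integers a_ij = 2(alpha_i, alpha_j)/(alpha_j, alpha_j); the resulting 2x2 Cartan matrix is
[[2, -2], [-1, 2]].
The roots have two lengths (squared-length ratio 2:1); the short ones are alpha_{2}. The associated Dynkin diagram is a chain of 2 nodes with a double edge at one end; the terminal node there is the unique short simple root (B_2), so the type is B_2 (the algebra so(5)).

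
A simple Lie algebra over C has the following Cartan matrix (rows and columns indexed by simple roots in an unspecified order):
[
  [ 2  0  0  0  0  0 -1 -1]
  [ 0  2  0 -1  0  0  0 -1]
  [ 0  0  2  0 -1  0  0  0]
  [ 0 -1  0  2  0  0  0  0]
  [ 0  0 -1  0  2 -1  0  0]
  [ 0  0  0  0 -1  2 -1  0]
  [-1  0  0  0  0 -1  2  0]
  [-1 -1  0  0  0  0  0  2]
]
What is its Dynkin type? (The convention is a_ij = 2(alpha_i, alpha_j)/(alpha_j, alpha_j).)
type A_8

The matrix has rank 8 with 2's on the diagonal. Reading the off-diagonal entries as Dynkin edges (a single edge where a_ij = a_ji = -1; a double or triple edge where a_ij * a_ji = 2 or 3), the diagram is a chain of 8 nodes with single edges (A_8). One simple-root ordering that puts it in standard form is (alpha_4, alpha_2, alpha_8, alpha_1, alpha_7, alpha_6, alpha_5, alpha_3). So the algebra is type A_8, i.e. sl(9).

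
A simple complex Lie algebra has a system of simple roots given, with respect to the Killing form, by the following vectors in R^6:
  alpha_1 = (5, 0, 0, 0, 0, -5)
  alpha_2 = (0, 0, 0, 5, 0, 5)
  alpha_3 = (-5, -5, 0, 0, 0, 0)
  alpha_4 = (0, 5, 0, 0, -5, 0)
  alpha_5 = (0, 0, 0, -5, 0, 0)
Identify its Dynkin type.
Compute the Cartan integers a_ij = 2(alpha_i, alpha_j)/(alpha_j, alpha_j); the resulting 5x5 Cartan matrix is
[[2, -1, -1, 0, 0], [-1, 2, 0, 0, -2], [-1, 0, 2, -1, 0], [0, 0, -1, 2, 0], [0, -1, 0, 0, 2]].
The roots have two lengths (squared-length ratio 2:1); the short ones are alpha_{5}. The associated Dynkin diagram is a chain of 5 nodes with a double edge at one end; the terminal node there is the unique short simple root (B_5), so the type is B_5 (the algebra so(11)).

B5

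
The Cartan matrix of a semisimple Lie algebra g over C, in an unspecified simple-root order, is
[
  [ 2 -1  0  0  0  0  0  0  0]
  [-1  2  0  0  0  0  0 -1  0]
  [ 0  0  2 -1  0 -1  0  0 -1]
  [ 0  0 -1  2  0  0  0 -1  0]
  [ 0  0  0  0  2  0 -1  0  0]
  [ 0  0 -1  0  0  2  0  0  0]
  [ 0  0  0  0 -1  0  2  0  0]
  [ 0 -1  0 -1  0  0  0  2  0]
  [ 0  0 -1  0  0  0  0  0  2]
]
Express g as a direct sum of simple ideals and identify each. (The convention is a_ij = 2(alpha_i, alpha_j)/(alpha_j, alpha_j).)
The diagram associated to this matrix has two connected components: the simple roots {alpha_5, alpha_7} form a chain of 2 nodes with single edges (A_2), and {alpha_1, alpha_2, alpha_3, alpha_4, alpha_6, alpha_8, alpha_9} form a chain of 5 nodes with a fork of two nodes at one end (D_7). A semisimple Lie algebra decomposes uniquely as the direct sum of simple ideals, one per connected component of its Dynkin diagram, so g ≅ A_2 ⊕ D_7 (dimension 8 + 91 = 99).

A_2 + D_7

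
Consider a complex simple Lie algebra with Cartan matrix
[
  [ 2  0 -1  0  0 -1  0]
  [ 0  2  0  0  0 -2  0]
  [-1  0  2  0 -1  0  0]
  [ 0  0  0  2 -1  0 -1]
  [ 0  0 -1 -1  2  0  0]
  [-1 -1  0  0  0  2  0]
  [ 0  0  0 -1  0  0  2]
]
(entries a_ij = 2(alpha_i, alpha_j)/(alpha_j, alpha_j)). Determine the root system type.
The matrix has rank 7 with 2's on the diagonal. Reading the off-diagonal entries as Dynkin edges (a single edge where a_ij = a_ji = -1; a double or triple edge where a_ij * a_ji = 2 or 3), the diagram is a chain of 7 nodes with a double edge at one end; the terminal node there is the unique long simple root (C_7). One simple-root ordering that puts it in standard form is (alpha_7, alpha_4, alpha_5, alpha_3, alpha_1, alpha_6, alpha_2). So the algebra is type C_7, i.e. sp(14).

C_7 (sp(14))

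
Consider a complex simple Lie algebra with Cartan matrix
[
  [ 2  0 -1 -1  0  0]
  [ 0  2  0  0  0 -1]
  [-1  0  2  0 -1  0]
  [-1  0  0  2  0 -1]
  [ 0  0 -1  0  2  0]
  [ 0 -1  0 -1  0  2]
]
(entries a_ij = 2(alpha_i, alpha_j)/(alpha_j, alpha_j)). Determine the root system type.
type A_6

The matrix has rank 6 with 2's on the diagonal. Reading the off-diagonal entries as Dynkin edges (a single edge where a_ij = a_ji = -1; a double or triple edge where a_ij * a_ji = 2 or 3), the diagram is a chain of 6 nodes with single edges (A_6). One simple-root ordering that puts it in standard form is (alpha_2, alpha_6, alpha_4, alpha_1, alpha_3, alpha_5). So the algebra is type A_6, i.e. sl(7).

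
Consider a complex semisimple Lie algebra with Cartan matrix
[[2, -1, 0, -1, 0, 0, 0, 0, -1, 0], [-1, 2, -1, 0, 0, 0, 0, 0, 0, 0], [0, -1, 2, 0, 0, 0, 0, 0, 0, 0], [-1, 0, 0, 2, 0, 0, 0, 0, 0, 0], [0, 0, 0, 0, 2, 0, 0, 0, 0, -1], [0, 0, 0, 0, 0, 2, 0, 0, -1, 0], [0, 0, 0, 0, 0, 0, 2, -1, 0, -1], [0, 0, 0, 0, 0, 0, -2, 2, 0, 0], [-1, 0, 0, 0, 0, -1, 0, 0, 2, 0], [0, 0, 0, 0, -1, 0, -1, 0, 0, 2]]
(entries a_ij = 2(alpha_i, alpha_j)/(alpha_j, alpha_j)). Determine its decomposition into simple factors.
The diagram associated to this matrix has two connected components: the simple roots {alpha_5, alpha_7, alpha_8, alpha_10} form a chain of 4 nodes with a double edge at one end; the terminal node there is the unique long simple root (C_4), and {alpha_1, alpha_2, alpha_3, alpha_4, alpha_6, alpha_9} form a chain of 5 nodes with one extra node attached to the third node from one end (E_6). A semisimple Lie algebra decomposes uniquely as the direct sum of simple ideals, one per connected component of its Dynkin diagram, so g ≅ C_4 ⊕ E_6 (dimension 36 + 78 = 114).

C_4 (sp(8)) + E_6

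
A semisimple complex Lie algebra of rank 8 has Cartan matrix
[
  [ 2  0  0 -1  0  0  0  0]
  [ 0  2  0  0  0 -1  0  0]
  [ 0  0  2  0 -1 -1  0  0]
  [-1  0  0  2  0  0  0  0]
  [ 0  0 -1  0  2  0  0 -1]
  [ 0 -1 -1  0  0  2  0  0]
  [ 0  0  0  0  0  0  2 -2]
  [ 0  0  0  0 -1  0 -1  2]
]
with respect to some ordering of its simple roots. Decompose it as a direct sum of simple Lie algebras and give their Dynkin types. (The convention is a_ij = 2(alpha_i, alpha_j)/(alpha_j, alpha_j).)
The diagram associated to this matrix has two connected components: the simple roots {alpha_1, alpha_4} form a chain of 2 nodes with single edges (A_2), and {alpha_2, alpha_3, alpha_5, alpha_6, alpha_7, alpha_8} form a chain of 6 nodes with a double edge at one end; the terminal node there is the unique long simple root (C_6). A semisimple Lie algebra decomposes uniquely as the direct sum of simple ideals, one per connected component of its Dynkin diagram, so g ≅ A_2 ⊕ C_6 (dimension 8 + 78 = 86).

A_2 ⊕ C_6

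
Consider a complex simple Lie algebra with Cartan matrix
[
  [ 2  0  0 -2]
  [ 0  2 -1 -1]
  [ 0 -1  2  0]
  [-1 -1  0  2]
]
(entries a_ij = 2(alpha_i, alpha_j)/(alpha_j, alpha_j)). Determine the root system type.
The matrix has rank 4 with 2's on the diagonal. Reading the off-diagonal entries as Dynkin edges (a single edge where a_ij = a_ji = -1; a double or triple edge where a_ij * a_ji = 2 or 3), the diagram is a chain of 4 nodes with a double edge at one end; the terminal node there is the unique long simple root (C_4). One simple-root ordering that puts it in standard form is (alpha_3, alpha_2, alpha_4, alpha_1). So the algebra is type C_4, i.e. sp(8).

C_4 (sp(8))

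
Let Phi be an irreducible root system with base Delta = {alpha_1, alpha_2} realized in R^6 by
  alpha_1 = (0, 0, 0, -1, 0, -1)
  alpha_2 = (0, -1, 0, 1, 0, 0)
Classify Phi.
A_2

Compute the Cartan integers a_ij = 2(alpha_i, alpha_j)/(alpha_j, alpha_j); the resulting 2x2 Cartan matrix is
[[2, -1], [-1, 2]].
All simple roots have the same length, so the diagram is simply laced. The associated Dynkin diagram is a chain of 2 nodes with single edges (A_2), so the type is A_2 (the algebra sl(3)).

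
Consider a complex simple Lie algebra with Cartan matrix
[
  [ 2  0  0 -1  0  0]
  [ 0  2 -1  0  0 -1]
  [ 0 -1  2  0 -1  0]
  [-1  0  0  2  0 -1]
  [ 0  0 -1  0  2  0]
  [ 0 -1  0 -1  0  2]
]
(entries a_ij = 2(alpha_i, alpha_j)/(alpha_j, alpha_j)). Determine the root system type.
The matrix has rank 6 with 2's on the diagonal. Reading the off-diagonal entries as Dynkin edges (a single edge where a_ij = a_ji = -1; a double or triple edge where a_ij * a_ji = 2 or 3), the diagram is a chain of 6 nodes with single edges (A_6). One simple-root ordering that puts it in standard form is (alpha_5, alpha_3, alpha_2, alpha_6, alpha_4, alpha_1). So the algebra is type A_6, i.e. sl(7).

type A_6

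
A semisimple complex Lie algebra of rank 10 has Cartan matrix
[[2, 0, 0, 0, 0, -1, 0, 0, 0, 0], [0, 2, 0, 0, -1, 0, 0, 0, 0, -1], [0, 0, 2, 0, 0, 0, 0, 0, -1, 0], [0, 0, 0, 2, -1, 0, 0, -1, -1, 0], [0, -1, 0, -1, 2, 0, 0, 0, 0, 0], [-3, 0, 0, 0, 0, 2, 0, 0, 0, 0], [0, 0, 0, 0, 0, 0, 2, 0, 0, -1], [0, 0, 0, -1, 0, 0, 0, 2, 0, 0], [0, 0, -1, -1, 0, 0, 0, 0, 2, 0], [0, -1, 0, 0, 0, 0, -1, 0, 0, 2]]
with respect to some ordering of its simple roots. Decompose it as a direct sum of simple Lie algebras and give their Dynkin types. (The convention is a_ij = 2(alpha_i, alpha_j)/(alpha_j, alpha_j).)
The diagram associated to this matrix has two connected components: the simple roots {alpha_2, alpha_3, alpha_4, alpha_5, alpha_7, alpha_8, alpha_9, alpha_10} form a chain of 7 nodes with one extra node attached to the third node from one end (E_8), and {alpha_1, alpha_6} form two nodes joined by a triple edge (G_2). A semisimple Lie algebra decomposes uniquely as the direct sum of simple ideals, one per connected component of its Dynkin diagram, so g ≅ E_8 ⊕ G_2 (dimension 248 + 14 = 262).

E_8 + G_2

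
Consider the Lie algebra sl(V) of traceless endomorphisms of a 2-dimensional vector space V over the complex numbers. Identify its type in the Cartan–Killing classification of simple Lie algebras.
A1

This is sl(2), which has dimension 2^2 - 1 = 3 and rank 2 - 1 = 1 (a Cartan subalgebra is the diagonal traceless matrices). In the classification of classical Lie algebras, the special linear algebra sl(n+1) has type A_n; here n = 1, so the Dynkin diagram is a chain of 1 nodes with single edges (A_1). Hence the type is A_1.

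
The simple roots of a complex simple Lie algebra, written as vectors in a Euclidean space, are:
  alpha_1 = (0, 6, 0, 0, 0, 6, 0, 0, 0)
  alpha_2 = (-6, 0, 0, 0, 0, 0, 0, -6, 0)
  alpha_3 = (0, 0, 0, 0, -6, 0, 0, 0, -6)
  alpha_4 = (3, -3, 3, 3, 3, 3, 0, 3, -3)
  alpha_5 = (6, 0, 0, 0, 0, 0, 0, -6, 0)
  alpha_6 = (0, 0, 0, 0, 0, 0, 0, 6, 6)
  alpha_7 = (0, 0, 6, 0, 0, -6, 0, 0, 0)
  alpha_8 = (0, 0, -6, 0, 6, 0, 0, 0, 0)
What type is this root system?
Compute the Cartan integers a_ij = 2(alpha_i, alpha_j)/(alpha_j, alpha_j); the resulting 8x8 Cartan matrix is
[[2, 0, 0, 0, 0, 0, -1, 0], [0, 2, 0, -1, 0, -1, 0, 0], [0, 0, 2, 0, 0, -1, 0, -1], [0, -1, 0, 2, 0, 0, 0, 0], [0, 0, 0, 0, 2, -1, 0, 0], [0, -1, -1, 0, -1, 2, 0, 0], [-1, 0, 0, 0, 0, 0, 2, -1], [0, 0, -1, 0, 0, 0, -1, 2]].
All simple roots have the same length, so the diagram is simply laced. The associated Dynkin diagram is a chain of 7 nodes with one extra node attached to the third node from one end (E_8), so the type is E_8.

E_8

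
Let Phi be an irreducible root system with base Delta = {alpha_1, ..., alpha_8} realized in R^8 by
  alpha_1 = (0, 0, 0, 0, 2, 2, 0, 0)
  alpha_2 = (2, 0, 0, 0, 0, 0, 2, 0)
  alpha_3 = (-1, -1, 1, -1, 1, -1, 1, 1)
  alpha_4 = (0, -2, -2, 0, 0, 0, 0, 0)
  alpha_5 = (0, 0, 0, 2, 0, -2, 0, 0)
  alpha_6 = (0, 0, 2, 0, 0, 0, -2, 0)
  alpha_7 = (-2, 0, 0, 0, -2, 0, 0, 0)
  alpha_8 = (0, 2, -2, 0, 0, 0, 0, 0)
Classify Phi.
Compute the Cartan integers a_ij = 2(alpha_i, alpha_j)/(alpha_j, alpha_j); the resulting 8x8 Cartan matrix is
[[2, 0, 0, 0, -1, 0, -1, 0], [0, 2, 0, 0, 0, -1, -1, 0], [0, 0, 2, 0, 0, 0, 0, -1], [0, 0, 0, 2, 0, -1, 0, 0], [-1, 0, 0, 0, 2, 0, 0, 0], [0, -1, 0, -1, 0, 2, 0, -1], [-1, -1, 0, 0, 0, 0, 2, 0], [0, 0, -1, 0, 0, -1, 0, 2]].
All simple roots have the same length, so the diagram is simply laced. The associated Dynkin diagram is a chain of 7 nodes with one extra node attached to the third node from one end (E_8), so the type is E_8.

type E_8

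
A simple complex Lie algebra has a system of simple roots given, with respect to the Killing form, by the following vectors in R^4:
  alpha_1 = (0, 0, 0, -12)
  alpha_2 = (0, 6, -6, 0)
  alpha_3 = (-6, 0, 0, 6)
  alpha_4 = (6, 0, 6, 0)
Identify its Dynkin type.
type C_4

Compute the Cartan integers a_ij = 2(alpha_i, alpha_j)/(alpha_j, alpha_j); the resulting 4x4 Cartan matrix is
[[2, 0, -2, 0], [0, 2, 0, -1], [-1, 0, 2, -1], [0, -1, -1, 2]].
The roots have two lengths (squared-length ratio 2:1); the short ones are alpha_{2,3,4}. The associated Dynkin diagram is a chain of 4 nodes with a double edge at one end; the terminal node there is the unique long simple root (C_4), so the type is C_4 (the algebra sp(8)).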